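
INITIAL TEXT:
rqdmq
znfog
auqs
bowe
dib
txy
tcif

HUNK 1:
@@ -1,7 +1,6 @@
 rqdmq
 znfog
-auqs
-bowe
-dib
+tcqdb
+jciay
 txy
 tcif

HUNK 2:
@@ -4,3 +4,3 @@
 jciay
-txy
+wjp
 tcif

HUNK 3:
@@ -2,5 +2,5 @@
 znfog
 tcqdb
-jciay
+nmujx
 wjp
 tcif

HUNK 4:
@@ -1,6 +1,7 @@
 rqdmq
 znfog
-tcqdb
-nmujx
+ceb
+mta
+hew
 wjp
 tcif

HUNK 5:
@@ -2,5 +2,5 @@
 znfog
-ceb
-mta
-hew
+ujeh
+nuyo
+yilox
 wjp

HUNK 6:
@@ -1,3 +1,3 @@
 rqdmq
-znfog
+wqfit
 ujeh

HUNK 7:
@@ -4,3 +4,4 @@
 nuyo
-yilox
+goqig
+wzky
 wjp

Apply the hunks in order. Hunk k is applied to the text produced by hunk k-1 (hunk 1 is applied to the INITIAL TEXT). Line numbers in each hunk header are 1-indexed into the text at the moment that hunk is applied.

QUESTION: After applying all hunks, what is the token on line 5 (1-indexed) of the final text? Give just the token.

Hunk 1: at line 1 remove [auqs,bowe,dib] add [tcqdb,jciay] -> 6 lines: rqdmq znfog tcqdb jciay txy tcif
Hunk 2: at line 4 remove [txy] add [wjp] -> 6 lines: rqdmq znfog tcqdb jciay wjp tcif
Hunk 3: at line 2 remove [jciay] add [nmujx] -> 6 lines: rqdmq znfog tcqdb nmujx wjp tcif
Hunk 4: at line 1 remove [tcqdb,nmujx] add [ceb,mta,hew] -> 7 lines: rqdmq znfog ceb mta hew wjp tcif
Hunk 5: at line 2 remove [ceb,mta,hew] add [ujeh,nuyo,yilox] -> 7 lines: rqdmq znfog ujeh nuyo yilox wjp tcif
Hunk 6: at line 1 remove [znfog] add [wqfit] -> 7 lines: rqdmq wqfit ujeh nuyo yilox wjp tcif
Hunk 7: at line 4 remove [yilox] add [goqig,wzky] -> 8 lines: rqdmq wqfit ujeh nuyo goqig wzky wjp tcif
Final line 5: goqig

Answer: goqig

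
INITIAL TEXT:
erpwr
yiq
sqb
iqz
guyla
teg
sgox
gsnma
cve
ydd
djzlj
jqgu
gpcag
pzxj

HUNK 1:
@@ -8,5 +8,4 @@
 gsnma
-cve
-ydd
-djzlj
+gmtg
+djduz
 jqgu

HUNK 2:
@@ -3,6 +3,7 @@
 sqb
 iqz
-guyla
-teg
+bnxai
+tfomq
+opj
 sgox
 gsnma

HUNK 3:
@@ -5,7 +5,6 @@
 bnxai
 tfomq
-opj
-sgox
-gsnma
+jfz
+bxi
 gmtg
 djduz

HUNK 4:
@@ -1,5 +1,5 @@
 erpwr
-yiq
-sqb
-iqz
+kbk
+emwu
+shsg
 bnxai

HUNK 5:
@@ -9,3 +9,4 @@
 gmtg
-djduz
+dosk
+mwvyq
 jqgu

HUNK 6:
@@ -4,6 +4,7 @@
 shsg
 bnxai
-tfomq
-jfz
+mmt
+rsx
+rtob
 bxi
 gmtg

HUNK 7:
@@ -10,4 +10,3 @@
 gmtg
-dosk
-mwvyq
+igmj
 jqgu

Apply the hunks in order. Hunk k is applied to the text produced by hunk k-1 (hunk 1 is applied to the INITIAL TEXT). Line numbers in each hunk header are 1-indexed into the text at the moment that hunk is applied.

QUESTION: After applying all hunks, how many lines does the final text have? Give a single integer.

Answer: 14

Derivation:
Hunk 1: at line 8 remove [cve,ydd,djzlj] add [gmtg,djduz] -> 13 lines: erpwr yiq sqb iqz guyla teg sgox gsnma gmtg djduz jqgu gpcag pzxj
Hunk 2: at line 3 remove [guyla,teg] add [bnxai,tfomq,opj] -> 14 lines: erpwr yiq sqb iqz bnxai tfomq opj sgox gsnma gmtg djduz jqgu gpcag pzxj
Hunk 3: at line 5 remove [opj,sgox,gsnma] add [jfz,bxi] -> 13 lines: erpwr yiq sqb iqz bnxai tfomq jfz bxi gmtg djduz jqgu gpcag pzxj
Hunk 4: at line 1 remove [yiq,sqb,iqz] add [kbk,emwu,shsg] -> 13 lines: erpwr kbk emwu shsg bnxai tfomq jfz bxi gmtg djduz jqgu gpcag pzxj
Hunk 5: at line 9 remove [djduz] add [dosk,mwvyq] -> 14 lines: erpwr kbk emwu shsg bnxai tfomq jfz bxi gmtg dosk mwvyq jqgu gpcag pzxj
Hunk 6: at line 4 remove [tfomq,jfz] add [mmt,rsx,rtob] -> 15 lines: erpwr kbk emwu shsg bnxai mmt rsx rtob bxi gmtg dosk mwvyq jqgu gpcag pzxj
Hunk 7: at line 10 remove [dosk,mwvyq] add [igmj] -> 14 lines: erpwr kbk emwu shsg bnxai mmt rsx rtob bxi gmtg igmj jqgu gpcag pzxj
Final line count: 14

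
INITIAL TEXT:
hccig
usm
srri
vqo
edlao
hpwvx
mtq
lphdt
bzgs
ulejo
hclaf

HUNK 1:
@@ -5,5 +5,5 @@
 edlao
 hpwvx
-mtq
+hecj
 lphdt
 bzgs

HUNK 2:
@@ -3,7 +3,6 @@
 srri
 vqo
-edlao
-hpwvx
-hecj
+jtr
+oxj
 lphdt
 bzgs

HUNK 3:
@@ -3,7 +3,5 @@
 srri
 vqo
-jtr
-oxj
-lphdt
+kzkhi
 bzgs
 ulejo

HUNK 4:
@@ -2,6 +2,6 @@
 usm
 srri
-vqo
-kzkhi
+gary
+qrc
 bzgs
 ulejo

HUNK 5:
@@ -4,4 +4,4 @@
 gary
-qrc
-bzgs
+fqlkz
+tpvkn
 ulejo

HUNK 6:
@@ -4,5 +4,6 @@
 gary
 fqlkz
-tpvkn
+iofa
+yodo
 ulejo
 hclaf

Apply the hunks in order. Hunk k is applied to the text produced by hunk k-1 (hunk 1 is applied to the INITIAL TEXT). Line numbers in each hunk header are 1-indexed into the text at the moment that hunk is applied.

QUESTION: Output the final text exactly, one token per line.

Hunk 1: at line 5 remove [mtq] add [hecj] -> 11 lines: hccig usm srri vqo edlao hpwvx hecj lphdt bzgs ulejo hclaf
Hunk 2: at line 3 remove [edlao,hpwvx,hecj] add [jtr,oxj] -> 10 lines: hccig usm srri vqo jtr oxj lphdt bzgs ulejo hclaf
Hunk 3: at line 3 remove [jtr,oxj,lphdt] add [kzkhi] -> 8 lines: hccig usm srri vqo kzkhi bzgs ulejo hclaf
Hunk 4: at line 2 remove [vqo,kzkhi] add [gary,qrc] -> 8 lines: hccig usm srri gary qrc bzgs ulejo hclaf
Hunk 5: at line 4 remove [qrc,bzgs] add [fqlkz,tpvkn] -> 8 lines: hccig usm srri gary fqlkz tpvkn ulejo hclaf
Hunk 6: at line 4 remove [tpvkn] add [iofa,yodo] -> 9 lines: hccig usm srri gary fqlkz iofa yodo ulejo hclaf

Answer: hccig
usm
srri
gary
fqlkz
iofa
yodo
ulejo
hclaf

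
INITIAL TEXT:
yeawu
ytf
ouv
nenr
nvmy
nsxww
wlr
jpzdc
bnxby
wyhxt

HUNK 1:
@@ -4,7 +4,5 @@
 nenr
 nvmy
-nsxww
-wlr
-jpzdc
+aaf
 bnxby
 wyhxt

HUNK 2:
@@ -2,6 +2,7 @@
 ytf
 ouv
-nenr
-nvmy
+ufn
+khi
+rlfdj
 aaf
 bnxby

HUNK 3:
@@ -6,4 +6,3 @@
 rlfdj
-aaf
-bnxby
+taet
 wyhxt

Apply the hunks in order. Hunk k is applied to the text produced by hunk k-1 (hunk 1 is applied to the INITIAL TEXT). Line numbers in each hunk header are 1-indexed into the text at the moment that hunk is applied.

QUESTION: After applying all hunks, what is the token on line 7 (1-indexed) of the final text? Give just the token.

Hunk 1: at line 4 remove [nsxww,wlr,jpzdc] add [aaf] -> 8 lines: yeawu ytf ouv nenr nvmy aaf bnxby wyhxt
Hunk 2: at line 2 remove [nenr,nvmy] add [ufn,khi,rlfdj] -> 9 lines: yeawu ytf ouv ufn khi rlfdj aaf bnxby wyhxt
Hunk 3: at line 6 remove [aaf,bnxby] add [taet] -> 8 lines: yeawu ytf ouv ufn khi rlfdj taet wyhxt
Final line 7: taet

Answer: taet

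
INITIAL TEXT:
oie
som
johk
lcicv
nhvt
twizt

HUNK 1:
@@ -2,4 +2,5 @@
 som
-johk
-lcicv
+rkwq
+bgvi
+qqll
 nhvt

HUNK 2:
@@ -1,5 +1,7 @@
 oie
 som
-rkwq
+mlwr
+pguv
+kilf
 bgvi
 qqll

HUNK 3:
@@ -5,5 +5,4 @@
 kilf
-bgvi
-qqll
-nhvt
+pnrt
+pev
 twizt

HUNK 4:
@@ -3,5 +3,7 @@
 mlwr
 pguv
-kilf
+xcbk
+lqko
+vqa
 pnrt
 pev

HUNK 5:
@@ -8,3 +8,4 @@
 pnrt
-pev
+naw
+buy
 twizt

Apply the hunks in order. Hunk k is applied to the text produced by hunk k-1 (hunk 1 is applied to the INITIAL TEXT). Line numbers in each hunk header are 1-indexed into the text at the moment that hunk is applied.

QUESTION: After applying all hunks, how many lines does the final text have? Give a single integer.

Hunk 1: at line 2 remove [johk,lcicv] add [rkwq,bgvi,qqll] -> 7 lines: oie som rkwq bgvi qqll nhvt twizt
Hunk 2: at line 1 remove [rkwq] add [mlwr,pguv,kilf] -> 9 lines: oie som mlwr pguv kilf bgvi qqll nhvt twizt
Hunk 3: at line 5 remove [bgvi,qqll,nhvt] add [pnrt,pev] -> 8 lines: oie som mlwr pguv kilf pnrt pev twizt
Hunk 4: at line 3 remove [kilf] add [xcbk,lqko,vqa] -> 10 lines: oie som mlwr pguv xcbk lqko vqa pnrt pev twizt
Hunk 5: at line 8 remove [pev] add [naw,buy] -> 11 lines: oie som mlwr pguv xcbk lqko vqa pnrt naw buy twizt
Final line count: 11

Answer: 11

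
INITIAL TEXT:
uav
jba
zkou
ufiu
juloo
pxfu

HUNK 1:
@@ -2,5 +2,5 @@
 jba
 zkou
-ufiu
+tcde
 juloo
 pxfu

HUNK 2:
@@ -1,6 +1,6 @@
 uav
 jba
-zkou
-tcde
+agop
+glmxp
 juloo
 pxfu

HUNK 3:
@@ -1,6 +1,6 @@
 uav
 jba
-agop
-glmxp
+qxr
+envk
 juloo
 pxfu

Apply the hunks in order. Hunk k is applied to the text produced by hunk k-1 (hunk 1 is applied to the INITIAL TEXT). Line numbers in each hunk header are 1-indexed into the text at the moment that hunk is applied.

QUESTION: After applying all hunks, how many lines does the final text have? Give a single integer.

Answer: 6

Derivation:
Hunk 1: at line 2 remove [ufiu] add [tcde] -> 6 lines: uav jba zkou tcde juloo pxfu
Hunk 2: at line 1 remove [zkou,tcde] add [agop,glmxp] -> 6 lines: uav jba agop glmxp juloo pxfu
Hunk 3: at line 1 remove [agop,glmxp] add [qxr,envk] -> 6 lines: uav jba qxr envk juloo pxfu
Final line count: 6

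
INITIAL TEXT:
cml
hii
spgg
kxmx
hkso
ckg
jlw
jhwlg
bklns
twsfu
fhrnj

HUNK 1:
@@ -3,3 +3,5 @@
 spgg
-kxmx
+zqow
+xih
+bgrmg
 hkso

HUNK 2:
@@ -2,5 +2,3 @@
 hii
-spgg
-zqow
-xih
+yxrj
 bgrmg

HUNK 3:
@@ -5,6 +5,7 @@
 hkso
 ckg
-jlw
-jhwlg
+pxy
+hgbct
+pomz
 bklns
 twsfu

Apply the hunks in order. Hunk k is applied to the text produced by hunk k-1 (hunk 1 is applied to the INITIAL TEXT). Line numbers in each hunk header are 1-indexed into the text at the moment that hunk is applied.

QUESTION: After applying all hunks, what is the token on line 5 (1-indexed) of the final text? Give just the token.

Hunk 1: at line 3 remove [kxmx] add [zqow,xih,bgrmg] -> 13 lines: cml hii spgg zqow xih bgrmg hkso ckg jlw jhwlg bklns twsfu fhrnj
Hunk 2: at line 2 remove [spgg,zqow,xih] add [yxrj] -> 11 lines: cml hii yxrj bgrmg hkso ckg jlw jhwlg bklns twsfu fhrnj
Hunk 3: at line 5 remove [jlw,jhwlg] add [pxy,hgbct,pomz] -> 12 lines: cml hii yxrj bgrmg hkso ckg pxy hgbct pomz bklns twsfu fhrnj
Final line 5: hkso

Answer: hkso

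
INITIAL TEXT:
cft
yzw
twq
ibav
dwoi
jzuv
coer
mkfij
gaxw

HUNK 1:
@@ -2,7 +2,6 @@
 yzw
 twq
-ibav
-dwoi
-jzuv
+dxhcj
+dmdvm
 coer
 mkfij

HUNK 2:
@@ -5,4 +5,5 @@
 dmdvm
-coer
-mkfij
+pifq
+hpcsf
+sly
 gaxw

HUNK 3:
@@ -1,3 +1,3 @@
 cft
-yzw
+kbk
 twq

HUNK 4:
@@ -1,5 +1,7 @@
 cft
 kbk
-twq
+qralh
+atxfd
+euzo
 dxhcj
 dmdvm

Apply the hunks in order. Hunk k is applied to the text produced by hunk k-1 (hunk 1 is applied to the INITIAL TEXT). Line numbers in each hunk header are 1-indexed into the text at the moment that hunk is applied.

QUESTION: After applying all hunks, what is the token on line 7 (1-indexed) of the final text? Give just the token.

Answer: dmdvm

Derivation:
Hunk 1: at line 2 remove [ibav,dwoi,jzuv] add [dxhcj,dmdvm] -> 8 lines: cft yzw twq dxhcj dmdvm coer mkfij gaxw
Hunk 2: at line 5 remove [coer,mkfij] add [pifq,hpcsf,sly] -> 9 lines: cft yzw twq dxhcj dmdvm pifq hpcsf sly gaxw
Hunk 3: at line 1 remove [yzw] add [kbk] -> 9 lines: cft kbk twq dxhcj dmdvm pifq hpcsf sly gaxw
Hunk 4: at line 1 remove [twq] add [qralh,atxfd,euzo] -> 11 lines: cft kbk qralh atxfd euzo dxhcj dmdvm pifq hpcsf sly gaxw
Final line 7: dmdvm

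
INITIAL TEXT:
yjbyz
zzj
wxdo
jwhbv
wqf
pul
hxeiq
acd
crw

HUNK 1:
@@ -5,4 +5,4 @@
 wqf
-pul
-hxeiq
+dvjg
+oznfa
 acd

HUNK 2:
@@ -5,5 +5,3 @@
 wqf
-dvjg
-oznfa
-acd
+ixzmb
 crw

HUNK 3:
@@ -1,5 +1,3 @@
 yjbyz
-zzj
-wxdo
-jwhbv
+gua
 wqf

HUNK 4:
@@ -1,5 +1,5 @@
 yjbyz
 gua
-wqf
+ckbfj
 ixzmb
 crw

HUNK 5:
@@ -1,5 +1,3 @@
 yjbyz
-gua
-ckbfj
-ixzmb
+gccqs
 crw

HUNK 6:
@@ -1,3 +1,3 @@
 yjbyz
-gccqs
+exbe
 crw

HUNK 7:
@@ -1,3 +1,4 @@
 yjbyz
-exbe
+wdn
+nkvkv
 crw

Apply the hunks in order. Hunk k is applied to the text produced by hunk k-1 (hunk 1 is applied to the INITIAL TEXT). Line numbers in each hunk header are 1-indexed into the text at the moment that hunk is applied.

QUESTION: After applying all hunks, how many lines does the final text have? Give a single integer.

Hunk 1: at line 5 remove [pul,hxeiq] add [dvjg,oznfa] -> 9 lines: yjbyz zzj wxdo jwhbv wqf dvjg oznfa acd crw
Hunk 2: at line 5 remove [dvjg,oznfa,acd] add [ixzmb] -> 7 lines: yjbyz zzj wxdo jwhbv wqf ixzmb crw
Hunk 3: at line 1 remove [zzj,wxdo,jwhbv] add [gua] -> 5 lines: yjbyz gua wqf ixzmb crw
Hunk 4: at line 1 remove [wqf] add [ckbfj] -> 5 lines: yjbyz gua ckbfj ixzmb crw
Hunk 5: at line 1 remove [gua,ckbfj,ixzmb] add [gccqs] -> 3 lines: yjbyz gccqs crw
Hunk 6: at line 1 remove [gccqs] add [exbe] -> 3 lines: yjbyz exbe crw
Hunk 7: at line 1 remove [exbe] add [wdn,nkvkv] -> 4 lines: yjbyz wdn nkvkv crw
Final line count: 4

Answer: 4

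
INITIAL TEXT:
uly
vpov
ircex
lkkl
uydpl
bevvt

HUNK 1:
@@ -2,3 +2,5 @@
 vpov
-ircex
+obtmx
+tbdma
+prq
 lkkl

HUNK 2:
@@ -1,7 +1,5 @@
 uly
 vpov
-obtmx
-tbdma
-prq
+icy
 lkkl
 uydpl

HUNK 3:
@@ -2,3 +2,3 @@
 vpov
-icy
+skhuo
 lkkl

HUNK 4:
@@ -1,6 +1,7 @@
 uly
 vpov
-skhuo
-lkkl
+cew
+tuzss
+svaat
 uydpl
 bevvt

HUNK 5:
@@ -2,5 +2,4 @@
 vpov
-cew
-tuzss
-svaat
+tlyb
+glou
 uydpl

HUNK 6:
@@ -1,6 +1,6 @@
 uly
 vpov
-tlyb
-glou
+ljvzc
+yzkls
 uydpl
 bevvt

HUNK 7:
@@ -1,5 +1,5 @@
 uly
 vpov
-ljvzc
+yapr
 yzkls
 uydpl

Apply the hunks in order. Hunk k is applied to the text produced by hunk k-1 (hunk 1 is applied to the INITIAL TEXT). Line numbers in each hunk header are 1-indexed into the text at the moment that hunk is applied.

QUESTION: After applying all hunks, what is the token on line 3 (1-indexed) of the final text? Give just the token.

Answer: yapr

Derivation:
Hunk 1: at line 2 remove [ircex] add [obtmx,tbdma,prq] -> 8 lines: uly vpov obtmx tbdma prq lkkl uydpl bevvt
Hunk 2: at line 1 remove [obtmx,tbdma,prq] add [icy] -> 6 lines: uly vpov icy lkkl uydpl bevvt
Hunk 3: at line 2 remove [icy] add [skhuo] -> 6 lines: uly vpov skhuo lkkl uydpl bevvt
Hunk 4: at line 1 remove [skhuo,lkkl] add [cew,tuzss,svaat] -> 7 lines: uly vpov cew tuzss svaat uydpl bevvt
Hunk 5: at line 2 remove [cew,tuzss,svaat] add [tlyb,glou] -> 6 lines: uly vpov tlyb glou uydpl bevvt
Hunk 6: at line 1 remove [tlyb,glou] add [ljvzc,yzkls] -> 6 lines: uly vpov ljvzc yzkls uydpl bevvt
Hunk 7: at line 1 remove [ljvzc] add [yapr] -> 6 lines: uly vpov yapr yzkls uydpl bevvt
Final line 3: yapr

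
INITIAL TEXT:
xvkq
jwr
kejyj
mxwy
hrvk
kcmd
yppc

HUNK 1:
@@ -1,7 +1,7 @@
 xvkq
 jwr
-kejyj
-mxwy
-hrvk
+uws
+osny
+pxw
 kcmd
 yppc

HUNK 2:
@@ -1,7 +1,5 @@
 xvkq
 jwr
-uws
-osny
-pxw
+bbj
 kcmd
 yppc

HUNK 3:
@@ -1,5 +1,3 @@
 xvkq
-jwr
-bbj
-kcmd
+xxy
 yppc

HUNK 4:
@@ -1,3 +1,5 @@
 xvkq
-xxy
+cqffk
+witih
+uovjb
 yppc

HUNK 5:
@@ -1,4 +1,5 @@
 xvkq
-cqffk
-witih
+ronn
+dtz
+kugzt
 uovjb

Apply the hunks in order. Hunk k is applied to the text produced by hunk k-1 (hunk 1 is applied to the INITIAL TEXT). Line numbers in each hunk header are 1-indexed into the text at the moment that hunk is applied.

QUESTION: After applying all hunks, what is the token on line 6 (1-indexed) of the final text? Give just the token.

Hunk 1: at line 1 remove [kejyj,mxwy,hrvk] add [uws,osny,pxw] -> 7 lines: xvkq jwr uws osny pxw kcmd yppc
Hunk 2: at line 1 remove [uws,osny,pxw] add [bbj] -> 5 lines: xvkq jwr bbj kcmd yppc
Hunk 3: at line 1 remove [jwr,bbj,kcmd] add [xxy] -> 3 lines: xvkq xxy yppc
Hunk 4: at line 1 remove [xxy] add [cqffk,witih,uovjb] -> 5 lines: xvkq cqffk witih uovjb yppc
Hunk 5: at line 1 remove [cqffk,witih] add [ronn,dtz,kugzt] -> 6 lines: xvkq ronn dtz kugzt uovjb yppc
Final line 6: yppc

Answer: yppc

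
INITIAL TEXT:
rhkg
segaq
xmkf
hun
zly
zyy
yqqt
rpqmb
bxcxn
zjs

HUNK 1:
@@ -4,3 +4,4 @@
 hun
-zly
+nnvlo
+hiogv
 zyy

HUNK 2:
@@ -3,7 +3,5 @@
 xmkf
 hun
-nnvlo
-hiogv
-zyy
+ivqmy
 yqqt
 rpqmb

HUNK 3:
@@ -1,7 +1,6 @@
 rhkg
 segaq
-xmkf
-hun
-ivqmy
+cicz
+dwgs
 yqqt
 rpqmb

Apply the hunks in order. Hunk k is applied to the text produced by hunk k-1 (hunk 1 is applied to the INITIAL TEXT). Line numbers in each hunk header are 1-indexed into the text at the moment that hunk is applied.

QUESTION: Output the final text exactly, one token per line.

Hunk 1: at line 4 remove [zly] add [nnvlo,hiogv] -> 11 lines: rhkg segaq xmkf hun nnvlo hiogv zyy yqqt rpqmb bxcxn zjs
Hunk 2: at line 3 remove [nnvlo,hiogv,zyy] add [ivqmy] -> 9 lines: rhkg segaq xmkf hun ivqmy yqqt rpqmb bxcxn zjs
Hunk 3: at line 1 remove [xmkf,hun,ivqmy] add [cicz,dwgs] -> 8 lines: rhkg segaq cicz dwgs yqqt rpqmb bxcxn zjs

Answer: rhkg
segaq
cicz
dwgs
yqqt
rpqmb
bxcxn
zjs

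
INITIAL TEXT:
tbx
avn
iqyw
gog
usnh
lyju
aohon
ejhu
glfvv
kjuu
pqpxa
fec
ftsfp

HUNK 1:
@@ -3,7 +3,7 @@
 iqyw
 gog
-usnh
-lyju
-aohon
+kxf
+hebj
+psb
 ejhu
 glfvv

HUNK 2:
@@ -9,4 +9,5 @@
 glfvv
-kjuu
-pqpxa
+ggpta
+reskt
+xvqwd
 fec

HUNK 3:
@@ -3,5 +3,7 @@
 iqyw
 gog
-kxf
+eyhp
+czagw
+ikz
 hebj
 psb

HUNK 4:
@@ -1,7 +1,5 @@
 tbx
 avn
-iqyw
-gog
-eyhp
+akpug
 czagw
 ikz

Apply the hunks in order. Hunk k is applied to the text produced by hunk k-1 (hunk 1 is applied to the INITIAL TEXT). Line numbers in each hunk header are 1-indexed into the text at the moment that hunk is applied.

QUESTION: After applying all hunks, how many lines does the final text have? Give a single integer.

Answer: 14

Derivation:
Hunk 1: at line 3 remove [usnh,lyju,aohon] add [kxf,hebj,psb] -> 13 lines: tbx avn iqyw gog kxf hebj psb ejhu glfvv kjuu pqpxa fec ftsfp
Hunk 2: at line 9 remove [kjuu,pqpxa] add [ggpta,reskt,xvqwd] -> 14 lines: tbx avn iqyw gog kxf hebj psb ejhu glfvv ggpta reskt xvqwd fec ftsfp
Hunk 3: at line 3 remove [kxf] add [eyhp,czagw,ikz] -> 16 lines: tbx avn iqyw gog eyhp czagw ikz hebj psb ejhu glfvv ggpta reskt xvqwd fec ftsfp
Hunk 4: at line 1 remove [iqyw,gog,eyhp] add [akpug] -> 14 lines: tbx avn akpug czagw ikz hebj psb ejhu glfvv ggpta reskt xvqwd fec ftsfp
Final line count: 14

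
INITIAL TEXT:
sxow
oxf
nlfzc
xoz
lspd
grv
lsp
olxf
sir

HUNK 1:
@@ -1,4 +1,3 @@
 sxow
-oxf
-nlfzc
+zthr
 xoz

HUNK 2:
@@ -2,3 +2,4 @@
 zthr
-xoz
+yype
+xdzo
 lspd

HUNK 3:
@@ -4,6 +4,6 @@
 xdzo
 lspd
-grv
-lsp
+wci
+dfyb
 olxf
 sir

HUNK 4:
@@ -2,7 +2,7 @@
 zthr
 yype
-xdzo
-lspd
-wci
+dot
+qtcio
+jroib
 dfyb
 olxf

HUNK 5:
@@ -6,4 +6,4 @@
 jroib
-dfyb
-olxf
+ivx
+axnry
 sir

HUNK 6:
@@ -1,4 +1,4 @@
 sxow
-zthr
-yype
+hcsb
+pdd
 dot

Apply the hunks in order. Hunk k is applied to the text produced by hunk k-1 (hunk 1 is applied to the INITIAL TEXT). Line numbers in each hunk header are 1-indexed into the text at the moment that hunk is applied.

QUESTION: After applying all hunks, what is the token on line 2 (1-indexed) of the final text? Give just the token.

Hunk 1: at line 1 remove [oxf,nlfzc] add [zthr] -> 8 lines: sxow zthr xoz lspd grv lsp olxf sir
Hunk 2: at line 2 remove [xoz] add [yype,xdzo] -> 9 lines: sxow zthr yype xdzo lspd grv lsp olxf sir
Hunk 3: at line 4 remove [grv,lsp] add [wci,dfyb] -> 9 lines: sxow zthr yype xdzo lspd wci dfyb olxf sir
Hunk 4: at line 2 remove [xdzo,lspd,wci] add [dot,qtcio,jroib] -> 9 lines: sxow zthr yype dot qtcio jroib dfyb olxf sir
Hunk 5: at line 6 remove [dfyb,olxf] add [ivx,axnry] -> 9 lines: sxow zthr yype dot qtcio jroib ivx axnry sir
Hunk 6: at line 1 remove [zthr,yype] add [hcsb,pdd] -> 9 lines: sxow hcsb pdd dot qtcio jroib ivx axnry sir
Final line 2: hcsb

Answer: hcsb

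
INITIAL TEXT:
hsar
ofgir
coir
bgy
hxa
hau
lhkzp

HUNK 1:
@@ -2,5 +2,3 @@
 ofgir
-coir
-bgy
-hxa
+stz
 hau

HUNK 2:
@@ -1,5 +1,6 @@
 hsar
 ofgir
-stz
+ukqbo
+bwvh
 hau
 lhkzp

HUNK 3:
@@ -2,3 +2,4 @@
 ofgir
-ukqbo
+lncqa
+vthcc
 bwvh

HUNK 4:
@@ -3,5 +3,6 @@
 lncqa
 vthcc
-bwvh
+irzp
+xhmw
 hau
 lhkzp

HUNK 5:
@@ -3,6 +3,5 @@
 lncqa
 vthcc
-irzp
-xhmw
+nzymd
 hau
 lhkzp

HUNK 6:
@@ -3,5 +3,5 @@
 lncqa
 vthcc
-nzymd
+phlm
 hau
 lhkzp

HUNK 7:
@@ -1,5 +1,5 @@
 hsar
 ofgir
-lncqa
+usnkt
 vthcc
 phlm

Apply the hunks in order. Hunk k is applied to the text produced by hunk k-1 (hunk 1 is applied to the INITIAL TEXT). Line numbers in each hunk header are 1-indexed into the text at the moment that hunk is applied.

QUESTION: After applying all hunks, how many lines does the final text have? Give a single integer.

Answer: 7

Derivation:
Hunk 1: at line 2 remove [coir,bgy,hxa] add [stz] -> 5 lines: hsar ofgir stz hau lhkzp
Hunk 2: at line 1 remove [stz] add [ukqbo,bwvh] -> 6 lines: hsar ofgir ukqbo bwvh hau lhkzp
Hunk 3: at line 2 remove [ukqbo] add [lncqa,vthcc] -> 7 lines: hsar ofgir lncqa vthcc bwvh hau lhkzp
Hunk 4: at line 3 remove [bwvh] add [irzp,xhmw] -> 8 lines: hsar ofgir lncqa vthcc irzp xhmw hau lhkzp
Hunk 5: at line 3 remove [irzp,xhmw] add [nzymd] -> 7 lines: hsar ofgir lncqa vthcc nzymd hau lhkzp
Hunk 6: at line 3 remove [nzymd] add [phlm] -> 7 lines: hsar ofgir lncqa vthcc phlm hau lhkzp
Hunk 7: at line 1 remove [lncqa] add [usnkt] -> 7 lines: hsar ofgir usnkt vthcc phlm hau lhkzp
Final line count: 7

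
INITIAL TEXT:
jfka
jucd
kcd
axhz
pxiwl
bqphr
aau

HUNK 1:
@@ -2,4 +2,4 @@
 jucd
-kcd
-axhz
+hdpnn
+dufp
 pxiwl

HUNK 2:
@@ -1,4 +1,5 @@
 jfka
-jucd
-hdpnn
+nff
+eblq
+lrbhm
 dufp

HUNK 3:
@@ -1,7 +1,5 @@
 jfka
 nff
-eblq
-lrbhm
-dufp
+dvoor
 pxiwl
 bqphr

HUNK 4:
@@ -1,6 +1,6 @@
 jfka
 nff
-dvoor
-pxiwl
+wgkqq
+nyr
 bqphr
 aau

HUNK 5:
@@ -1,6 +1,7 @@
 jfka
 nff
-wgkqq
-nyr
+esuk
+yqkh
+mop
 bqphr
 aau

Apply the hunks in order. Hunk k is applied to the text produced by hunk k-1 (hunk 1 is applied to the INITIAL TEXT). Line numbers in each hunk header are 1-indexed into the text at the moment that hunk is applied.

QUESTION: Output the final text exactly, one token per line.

Hunk 1: at line 2 remove [kcd,axhz] add [hdpnn,dufp] -> 7 lines: jfka jucd hdpnn dufp pxiwl bqphr aau
Hunk 2: at line 1 remove [jucd,hdpnn] add [nff,eblq,lrbhm] -> 8 lines: jfka nff eblq lrbhm dufp pxiwl bqphr aau
Hunk 3: at line 1 remove [eblq,lrbhm,dufp] add [dvoor] -> 6 lines: jfka nff dvoor pxiwl bqphr aau
Hunk 4: at line 1 remove [dvoor,pxiwl] add [wgkqq,nyr] -> 6 lines: jfka nff wgkqq nyr bqphr aau
Hunk 5: at line 1 remove [wgkqq,nyr] add [esuk,yqkh,mop] -> 7 lines: jfka nff esuk yqkh mop bqphr aau

Answer: jfka
nff
esuk
yqkh
mop
bqphr
aau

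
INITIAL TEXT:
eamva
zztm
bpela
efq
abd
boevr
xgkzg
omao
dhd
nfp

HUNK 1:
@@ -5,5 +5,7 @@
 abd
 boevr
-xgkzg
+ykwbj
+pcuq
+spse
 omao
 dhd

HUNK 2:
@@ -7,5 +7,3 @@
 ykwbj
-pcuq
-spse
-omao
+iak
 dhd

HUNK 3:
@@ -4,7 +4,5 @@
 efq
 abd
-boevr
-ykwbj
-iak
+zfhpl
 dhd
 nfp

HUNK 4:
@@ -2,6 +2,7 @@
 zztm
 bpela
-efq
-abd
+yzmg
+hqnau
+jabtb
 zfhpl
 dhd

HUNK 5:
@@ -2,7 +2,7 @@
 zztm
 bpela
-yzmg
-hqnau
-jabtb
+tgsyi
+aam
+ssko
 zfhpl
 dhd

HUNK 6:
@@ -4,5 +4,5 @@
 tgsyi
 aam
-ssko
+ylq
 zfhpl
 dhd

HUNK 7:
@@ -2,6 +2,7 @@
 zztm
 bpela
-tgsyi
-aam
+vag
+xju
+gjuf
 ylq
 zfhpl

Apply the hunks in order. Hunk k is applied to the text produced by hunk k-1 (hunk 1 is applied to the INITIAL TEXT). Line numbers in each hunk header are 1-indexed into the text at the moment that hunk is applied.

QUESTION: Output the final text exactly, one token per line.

Answer: eamva
zztm
bpela
vag
xju
gjuf
ylq
zfhpl
dhd
nfp

Derivation:
Hunk 1: at line 5 remove [xgkzg] add [ykwbj,pcuq,spse] -> 12 lines: eamva zztm bpela efq abd boevr ykwbj pcuq spse omao dhd nfp
Hunk 2: at line 7 remove [pcuq,spse,omao] add [iak] -> 10 lines: eamva zztm bpela efq abd boevr ykwbj iak dhd nfp
Hunk 3: at line 4 remove [boevr,ykwbj,iak] add [zfhpl] -> 8 lines: eamva zztm bpela efq abd zfhpl dhd nfp
Hunk 4: at line 2 remove [efq,abd] add [yzmg,hqnau,jabtb] -> 9 lines: eamva zztm bpela yzmg hqnau jabtb zfhpl dhd nfp
Hunk 5: at line 2 remove [yzmg,hqnau,jabtb] add [tgsyi,aam,ssko] -> 9 lines: eamva zztm bpela tgsyi aam ssko zfhpl dhd nfp
Hunk 6: at line 4 remove [ssko] add [ylq] -> 9 lines: eamva zztm bpela tgsyi aam ylq zfhpl dhd nfp
Hunk 7: at line 2 remove [tgsyi,aam] add [vag,xju,gjuf] -> 10 lines: eamva zztm bpela vag xju gjuf ylq zfhpl dhd nfp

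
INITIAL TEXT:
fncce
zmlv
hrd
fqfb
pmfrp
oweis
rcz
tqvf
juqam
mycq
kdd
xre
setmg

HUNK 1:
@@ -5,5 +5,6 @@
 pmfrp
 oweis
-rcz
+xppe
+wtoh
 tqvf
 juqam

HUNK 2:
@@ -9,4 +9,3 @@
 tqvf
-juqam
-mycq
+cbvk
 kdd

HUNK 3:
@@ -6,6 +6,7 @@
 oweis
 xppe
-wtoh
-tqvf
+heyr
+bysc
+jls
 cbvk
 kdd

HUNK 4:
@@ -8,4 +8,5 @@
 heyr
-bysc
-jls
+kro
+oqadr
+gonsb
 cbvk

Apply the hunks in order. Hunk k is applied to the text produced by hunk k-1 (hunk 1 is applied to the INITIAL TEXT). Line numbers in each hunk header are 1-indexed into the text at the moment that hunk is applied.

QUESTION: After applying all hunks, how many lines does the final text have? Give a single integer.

Hunk 1: at line 5 remove [rcz] add [xppe,wtoh] -> 14 lines: fncce zmlv hrd fqfb pmfrp oweis xppe wtoh tqvf juqam mycq kdd xre setmg
Hunk 2: at line 9 remove [juqam,mycq] add [cbvk] -> 13 lines: fncce zmlv hrd fqfb pmfrp oweis xppe wtoh tqvf cbvk kdd xre setmg
Hunk 3: at line 6 remove [wtoh,tqvf] add [heyr,bysc,jls] -> 14 lines: fncce zmlv hrd fqfb pmfrp oweis xppe heyr bysc jls cbvk kdd xre setmg
Hunk 4: at line 8 remove [bysc,jls] add [kro,oqadr,gonsb] -> 15 lines: fncce zmlv hrd fqfb pmfrp oweis xppe heyr kro oqadr gonsb cbvk kdd xre setmg
Final line count: 15

Answer: 15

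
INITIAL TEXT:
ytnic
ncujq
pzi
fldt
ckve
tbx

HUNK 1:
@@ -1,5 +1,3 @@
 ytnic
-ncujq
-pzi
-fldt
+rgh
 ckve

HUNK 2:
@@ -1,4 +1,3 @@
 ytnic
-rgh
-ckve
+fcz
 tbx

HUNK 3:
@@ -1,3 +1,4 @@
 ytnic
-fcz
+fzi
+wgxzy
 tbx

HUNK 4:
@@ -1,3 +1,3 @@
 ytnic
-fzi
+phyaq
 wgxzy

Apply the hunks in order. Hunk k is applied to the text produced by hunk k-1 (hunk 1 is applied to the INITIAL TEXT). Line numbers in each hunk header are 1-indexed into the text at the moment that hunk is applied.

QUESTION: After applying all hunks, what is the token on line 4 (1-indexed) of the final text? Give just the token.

Hunk 1: at line 1 remove [ncujq,pzi,fldt] add [rgh] -> 4 lines: ytnic rgh ckve tbx
Hunk 2: at line 1 remove [rgh,ckve] add [fcz] -> 3 lines: ytnic fcz tbx
Hunk 3: at line 1 remove [fcz] add [fzi,wgxzy] -> 4 lines: ytnic fzi wgxzy tbx
Hunk 4: at line 1 remove [fzi] add [phyaq] -> 4 lines: ytnic phyaq wgxzy tbx
Final line 4: tbx

Answer: tbx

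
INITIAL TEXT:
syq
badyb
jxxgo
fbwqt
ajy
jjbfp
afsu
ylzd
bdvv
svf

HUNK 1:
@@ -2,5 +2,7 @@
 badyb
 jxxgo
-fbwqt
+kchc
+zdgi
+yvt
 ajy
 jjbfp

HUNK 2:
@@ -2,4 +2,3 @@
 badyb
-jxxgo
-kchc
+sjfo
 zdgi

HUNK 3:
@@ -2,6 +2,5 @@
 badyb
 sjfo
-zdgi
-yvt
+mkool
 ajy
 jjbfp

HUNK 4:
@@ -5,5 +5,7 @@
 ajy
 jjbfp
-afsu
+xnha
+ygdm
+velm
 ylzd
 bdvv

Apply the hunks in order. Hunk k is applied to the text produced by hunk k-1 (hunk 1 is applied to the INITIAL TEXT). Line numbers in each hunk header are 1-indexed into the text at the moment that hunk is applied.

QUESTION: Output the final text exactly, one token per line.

Hunk 1: at line 2 remove [fbwqt] add [kchc,zdgi,yvt] -> 12 lines: syq badyb jxxgo kchc zdgi yvt ajy jjbfp afsu ylzd bdvv svf
Hunk 2: at line 2 remove [jxxgo,kchc] add [sjfo] -> 11 lines: syq badyb sjfo zdgi yvt ajy jjbfp afsu ylzd bdvv svf
Hunk 3: at line 2 remove [zdgi,yvt] add [mkool] -> 10 lines: syq badyb sjfo mkool ajy jjbfp afsu ylzd bdvv svf
Hunk 4: at line 5 remove [afsu] add [xnha,ygdm,velm] -> 12 lines: syq badyb sjfo mkool ajy jjbfp xnha ygdm velm ylzd bdvv svf

Answer: syq
badyb
sjfo
mkool
ajy
jjbfp
xnha
ygdm
velm
ylzd
bdvv
svf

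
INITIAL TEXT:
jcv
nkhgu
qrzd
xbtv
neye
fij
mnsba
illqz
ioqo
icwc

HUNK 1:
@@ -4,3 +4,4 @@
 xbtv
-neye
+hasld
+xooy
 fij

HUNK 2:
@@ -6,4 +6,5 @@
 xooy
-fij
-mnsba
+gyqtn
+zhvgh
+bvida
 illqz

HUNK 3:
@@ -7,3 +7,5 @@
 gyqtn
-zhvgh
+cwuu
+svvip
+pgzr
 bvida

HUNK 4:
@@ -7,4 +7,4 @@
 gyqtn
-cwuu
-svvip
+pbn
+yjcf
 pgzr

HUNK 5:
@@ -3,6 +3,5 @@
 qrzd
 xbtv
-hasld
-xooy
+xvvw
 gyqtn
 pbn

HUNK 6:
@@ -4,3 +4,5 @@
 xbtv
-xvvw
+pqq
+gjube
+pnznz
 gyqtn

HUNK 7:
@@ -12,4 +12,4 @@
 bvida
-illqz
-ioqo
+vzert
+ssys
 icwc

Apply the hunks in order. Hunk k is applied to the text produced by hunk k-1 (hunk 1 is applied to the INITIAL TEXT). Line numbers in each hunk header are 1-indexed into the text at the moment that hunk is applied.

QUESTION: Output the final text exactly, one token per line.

Answer: jcv
nkhgu
qrzd
xbtv
pqq
gjube
pnznz
gyqtn
pbn
yjcf
pgzr
bvida
vzert
ssys
icwc

Derivation:
Hunk 1: at line 4 remove [neye] add [hasld,xooy] -> 11 lines: jcv nkhgu qrzd xbtv hasld xooy fij mnsba illqz ioqo icwc
Hunk 2: at line 6 remove [fij,mnsba] add [gyqtn,zhvgh,bvida] -> 12 lines: jcv nkhgu qrzd xbtv hasld xooy gyqtn zhvgh bvida illqz ioqo icwc
Hunk 3: at line 7 remove [zhvgh] add [cwuu,svvip,pgzr] -> 14 lines: jcv nkhgu qrzd xbtv hasld xooy gyqtn cwuu svvip pgzr bvida illqz ioqo icwc
Hunk 4: at line 7 remove [cwuu,svvip] add [pbn,yjcf] -> 14 lines: jcv nkhgu qrzd xbtv hasld xooy gyqtn pbn yjcf pgzr bvida illqz ioqo icwc
Hunk 5: at line 3 remove [hasld,xooy] add [xvvw] -> 13 lines: jcv nkhgu qrzd xbtv xvvw gyqtn pbn yjcf pgzr bvida illqz ioqo icwc
Hunk 6: at line 4 remove [xvvw] add [pqq,gjube,pnznz] -> 15 lines: jcv nkhgu qrzd xbtv pqq gjube pnznz gyqtn pbn yjcf pgzr bvida illqz ioqo icwc
Hunk 7: at line 12 remove [illqz,ioqo] add [vzert,ssys] -> 15 lines: jcv nkhgu qrzd xbtv pqq gjube pnznz gyqtn pbn yjcf pgzr bvida vzert ssys icwc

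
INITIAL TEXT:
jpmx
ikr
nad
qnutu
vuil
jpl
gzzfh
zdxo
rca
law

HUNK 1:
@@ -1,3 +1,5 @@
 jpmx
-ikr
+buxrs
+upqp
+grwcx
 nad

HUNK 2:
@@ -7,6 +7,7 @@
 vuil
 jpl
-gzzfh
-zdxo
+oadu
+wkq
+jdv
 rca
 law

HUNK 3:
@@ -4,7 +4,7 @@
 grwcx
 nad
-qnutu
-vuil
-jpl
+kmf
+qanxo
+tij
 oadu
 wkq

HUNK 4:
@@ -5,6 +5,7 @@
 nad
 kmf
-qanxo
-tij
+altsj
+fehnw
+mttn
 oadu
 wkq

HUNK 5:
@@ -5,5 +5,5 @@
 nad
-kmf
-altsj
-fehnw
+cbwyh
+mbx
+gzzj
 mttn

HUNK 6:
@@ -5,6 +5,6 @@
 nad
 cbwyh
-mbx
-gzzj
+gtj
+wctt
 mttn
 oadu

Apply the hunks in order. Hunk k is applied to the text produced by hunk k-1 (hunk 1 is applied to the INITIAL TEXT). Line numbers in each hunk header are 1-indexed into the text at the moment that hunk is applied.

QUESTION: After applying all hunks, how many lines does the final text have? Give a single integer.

Hunk 1: at line 1 remove [ikr] add [buxrs,upqp,grwcx] -> 12 lines: jpmx buxrs upqp grwcx nad qnutu vuil jpl gzzfh zdxo rca law
Hunk 2: at line 7 remove [gzzfh,zdxo] add [oadu,wkq,jdv] -> 13 lines: jpmx buxrs upqp grwcx nad qnutu vuil jpl oadu wkq jdv rca law
Hunk 3: at line 4 remove [qnutu,vuil,jpl] add [kmf,qanxo,tij] -> 13 lines: jpmx buxrs upqp grwcx nad kmf qanxo tij oadu wkq jdv rca law
Hunk 4: at line 5 remove [qanxo,tij] add [altsj,fehnw,mttn] -> 14 lines: jpmx buxrs upqp grwcx nad kmf altsj fehnw mttn oadu wkq jdv rca law
Hunk 5: at line 5 remove [kmf,altsj,fehnw] add [cbwyh,mbx,gzzj] -> 14 lines: jpmx buxrs upqp grwcx nad cbwyh mbx gzzj mttn oadu wkq jdv rca law
Hunk 6: at line 5 remove [mbx,gzzj] add [gtj,wctt] -> 14 lines: jpmx buxrs upqp grwcx nad cbwyh gtj wctt mttn oadu wkq jdv rca law
Final line count: 14

Answer: 14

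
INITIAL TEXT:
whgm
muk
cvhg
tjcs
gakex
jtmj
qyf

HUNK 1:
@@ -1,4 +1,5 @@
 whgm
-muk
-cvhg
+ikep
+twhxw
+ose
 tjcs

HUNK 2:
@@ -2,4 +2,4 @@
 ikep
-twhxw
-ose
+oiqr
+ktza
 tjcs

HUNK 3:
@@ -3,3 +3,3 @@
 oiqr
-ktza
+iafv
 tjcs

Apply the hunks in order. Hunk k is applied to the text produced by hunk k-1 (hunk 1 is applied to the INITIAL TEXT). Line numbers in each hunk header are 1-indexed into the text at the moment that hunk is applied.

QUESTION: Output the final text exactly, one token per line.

Hunk 1: at line 1 remove [muk,cvhg] add [ikep,twhxw,ose] -> 8 lines: whgm ikep twhxw ose tjcs gakex jtmj qyf
Hunk 2: at line 2 remove [twhxw,ose] add [oiqr,ktza] -> 8 lines: whgm ikep oiqr ktza tjcs gakex jtmj qyf
Hunk 3: at line 3 remove [ktza] add [iafv] -> 8 lines: whgm ikep oiqr iafv tjcs gakex jtmj qyf

Answer: whgm
ikep
oiqr
iafv
tjcs
gakex
jtmj
qyf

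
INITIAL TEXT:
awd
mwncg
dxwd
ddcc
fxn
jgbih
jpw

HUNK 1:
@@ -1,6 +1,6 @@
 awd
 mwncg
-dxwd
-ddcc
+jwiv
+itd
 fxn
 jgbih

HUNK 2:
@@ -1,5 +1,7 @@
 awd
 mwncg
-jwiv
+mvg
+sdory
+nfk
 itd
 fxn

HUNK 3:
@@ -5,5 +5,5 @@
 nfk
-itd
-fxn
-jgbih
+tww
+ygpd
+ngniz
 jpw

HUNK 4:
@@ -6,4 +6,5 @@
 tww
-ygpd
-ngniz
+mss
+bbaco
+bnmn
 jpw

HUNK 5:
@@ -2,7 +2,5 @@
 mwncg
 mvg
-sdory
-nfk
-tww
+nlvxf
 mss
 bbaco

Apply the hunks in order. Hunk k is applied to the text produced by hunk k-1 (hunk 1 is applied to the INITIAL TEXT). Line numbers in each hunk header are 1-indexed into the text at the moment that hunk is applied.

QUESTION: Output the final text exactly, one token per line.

Answer: awd
mwncg
mvg
nlvxf
mss
bbaco
bnmn
jpw

Derivation:
Hunk 1: at line 1 remove [dxwd,ddcc] add [jwiv,itd] -> 7 lines: awd mwncg jwiv itd fxn jgbih jpw
Hunk 2: at line 1 remove [jwiv] add [mvg,sdory,nfk] -> 9 lines: awd mwncg mvg sdory nfk itd fxn jgbih jpw
Hunk 3: at line 5 remove [itd,fxn,jgbih] add [tww,ygpd,ngniz] -> 9 lines: awd mwncg mvg sdory nfk tww ygpd ngniz jpw
Hunk 4: at line 6 remove [ygpd,ngniz] add [mss,bbaco,bnmn] -> 10 lines: awd mwncg mvg sdory nfk tww mss bbaco bnmn jpw
Hunk 5: at line 2 remove [sdory,nfk,tww] add [nlvxf] -> 8 lines: awd mwncg mvg nlvxf mss bbaco bnmn jpw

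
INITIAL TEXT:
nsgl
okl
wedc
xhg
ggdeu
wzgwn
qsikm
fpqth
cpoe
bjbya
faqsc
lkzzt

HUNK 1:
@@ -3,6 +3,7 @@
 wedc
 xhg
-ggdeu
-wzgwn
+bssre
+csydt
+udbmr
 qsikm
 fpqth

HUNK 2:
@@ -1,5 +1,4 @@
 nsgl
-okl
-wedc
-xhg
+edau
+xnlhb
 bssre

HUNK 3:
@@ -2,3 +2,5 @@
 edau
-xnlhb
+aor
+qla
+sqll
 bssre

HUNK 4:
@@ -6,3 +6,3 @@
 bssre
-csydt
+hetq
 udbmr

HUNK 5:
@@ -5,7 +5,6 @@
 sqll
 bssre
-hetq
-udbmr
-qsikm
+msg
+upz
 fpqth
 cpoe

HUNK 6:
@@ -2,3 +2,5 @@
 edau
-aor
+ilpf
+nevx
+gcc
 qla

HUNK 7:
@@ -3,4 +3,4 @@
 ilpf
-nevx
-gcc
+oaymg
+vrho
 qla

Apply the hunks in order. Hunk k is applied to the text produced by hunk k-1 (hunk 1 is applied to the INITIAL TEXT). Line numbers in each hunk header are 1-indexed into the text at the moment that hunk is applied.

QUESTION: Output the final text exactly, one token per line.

Answer: nsgl
edau
ilpf
oaymg
vrho
qla
sqll
bssre
msg
upz
fpqth
cpoe
bjbya
faqsc
lkzzt

Derivation:
Hunk 1: at line 3 remove [ggdeu,wzgwn] add [bssre,csydt,udbmr] -> 13 lines: nsgl okl wedc xhg bssre csydt udbmr qsikm fpqth cpoe bjbya faqsc lkzzt
Hunk 2: at line 1 remove [okl,wedc,xhg] add [edau,xnlhb] -> 12 lines: nsgl edau xnlhb bssre csydt udbmr qsikm fpqth cpoe bjbya faqsc lkzzt
Hunk 3: at line 2 remove [xnlhb] add [aor,qla,sqll] -> 14 lines: nsgl edau aor qla sqll bssre csydt udbmr qsikm fpqth cpoe bjbya faqsc lkzzt
Hunk 4: at line 6 remove [csydt] add [hetq] -> 14 lines: nsgl edau aor qla sqll bssre hetq udbmr qsikm fpqth cpoe bjbya faqsc lkzzt
Hunk 5: at line 5 remove [hetq,udbmr,qsikm] add [msg,upz] -> 13 lines: nsgl edau aor qla sqll bssre msg upz fpqth cpoe bjbya faqsc lkzzt
Hunk 6: at line 2 remove [aor] add [ilpf,nevx,gcc] -> 15 lines: nsgl edau ilpf nevx gcc qla sqll bssre msg upz fpqth cpoe bjbya faqsc lkzzt
Hunk 7: at line 3 remove [nevx,gcc] add [oaymg,vrho] -> 15 lines: nsgl edau ilpf oaymg vrho qla sqll bssre msg upz fpqth cpoe bjbya faqsc lkzzt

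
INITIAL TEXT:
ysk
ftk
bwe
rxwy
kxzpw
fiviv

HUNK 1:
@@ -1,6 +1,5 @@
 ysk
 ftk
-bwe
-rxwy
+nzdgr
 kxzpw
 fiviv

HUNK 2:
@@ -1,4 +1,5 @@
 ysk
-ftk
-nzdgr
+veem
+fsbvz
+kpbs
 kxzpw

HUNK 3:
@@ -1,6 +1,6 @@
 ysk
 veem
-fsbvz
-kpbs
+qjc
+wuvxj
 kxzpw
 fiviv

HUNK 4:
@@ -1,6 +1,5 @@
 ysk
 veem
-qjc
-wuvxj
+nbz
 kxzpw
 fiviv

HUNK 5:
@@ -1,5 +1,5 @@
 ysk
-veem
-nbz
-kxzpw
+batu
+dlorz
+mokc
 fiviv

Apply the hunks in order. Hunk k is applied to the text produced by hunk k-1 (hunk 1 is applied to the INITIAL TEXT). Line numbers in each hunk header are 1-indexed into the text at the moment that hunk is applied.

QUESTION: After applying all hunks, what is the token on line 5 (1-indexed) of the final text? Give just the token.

Answer: fiviv

Derivation:
Hunk 1: at line 1 remove [bwe,rxwy] add [nzdgr] -> 5 lines: ysk ftk nzdgr kxzpw fiviv
Hunk 2: at line 1 remove [ftk,nzdgr] add [veem,fsbvz,kpbs] -> 6 lines: ysk veem fsbvz kpbs kxzpw fiviv
Hunk 3: at line 1 remove [fsbvz,kpbs] add [qjc,wuvxj] -> 6 lines: ysk veem qjc wuvxj kxzpw fiviv
Hunk 4: at line 1 remove [qjc,wuvxj] add [nbz] -> 5 lines: ysk veem nbz kxzpw fiviv
Hunk 5: at line 1 remove [veem,nbz,kxzpw] add [batu,dlorz,mokc] -> 5 lines: ysk batu dlorz mokc fiviv
Final line 5: fiviv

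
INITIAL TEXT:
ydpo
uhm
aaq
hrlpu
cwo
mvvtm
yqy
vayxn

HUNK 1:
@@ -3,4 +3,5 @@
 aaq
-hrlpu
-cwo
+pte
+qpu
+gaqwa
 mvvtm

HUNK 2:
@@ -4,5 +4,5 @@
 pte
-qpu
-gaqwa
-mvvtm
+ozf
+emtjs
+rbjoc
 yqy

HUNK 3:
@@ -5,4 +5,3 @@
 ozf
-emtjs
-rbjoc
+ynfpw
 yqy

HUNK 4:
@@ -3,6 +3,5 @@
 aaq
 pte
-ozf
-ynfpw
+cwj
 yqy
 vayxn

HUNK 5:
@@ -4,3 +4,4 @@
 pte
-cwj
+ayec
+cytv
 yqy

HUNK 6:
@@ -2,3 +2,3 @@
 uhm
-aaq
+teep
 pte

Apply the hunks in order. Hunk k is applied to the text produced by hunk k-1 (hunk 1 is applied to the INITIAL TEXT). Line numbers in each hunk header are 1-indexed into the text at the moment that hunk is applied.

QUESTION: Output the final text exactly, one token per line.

Answer: ydpo
uhm
teep
pte
ayec
cytv
yqy
vayxn

Derivation:
Hunk 1: at line 3 remove [hrlpu,cwo] add [pte,qpu,gaqwa] -> 9 lines: ydpo uhm aaq pte qpu gaqwa mvvtm yqy vayxn
Hunk 2: at line 4 remove [qpu,gaqwa,mvvtm] add [ozf,emtjs,rbjoc] -> 9 lines: ydpo uhm aaq pte ozf emtjs rbjoc yqy vayxn
Hunk 3: at line 5 remove [emtjs,rbjoc] add [ynfpw] -> 8 lines: ydpo uhm aaq pte ozf ynfpw yqy vayxn
Hunk 4: at line 3 remove [ozf,ynfpw] add [cwj] -> 7 lines: ydpo uhm aaq pte cwj yqy vayxn
Hunk 5: at line 4 remove [cwj] add [ayec,cytv] -> 8 lines: ydpo uhm aaq pte ayec cytv yqy vayxn
Hunk 6: at line 2 remove [aaq] add [teep] -> 8 lines: ydpo uhm teep pte ayec cytv yqy vayxn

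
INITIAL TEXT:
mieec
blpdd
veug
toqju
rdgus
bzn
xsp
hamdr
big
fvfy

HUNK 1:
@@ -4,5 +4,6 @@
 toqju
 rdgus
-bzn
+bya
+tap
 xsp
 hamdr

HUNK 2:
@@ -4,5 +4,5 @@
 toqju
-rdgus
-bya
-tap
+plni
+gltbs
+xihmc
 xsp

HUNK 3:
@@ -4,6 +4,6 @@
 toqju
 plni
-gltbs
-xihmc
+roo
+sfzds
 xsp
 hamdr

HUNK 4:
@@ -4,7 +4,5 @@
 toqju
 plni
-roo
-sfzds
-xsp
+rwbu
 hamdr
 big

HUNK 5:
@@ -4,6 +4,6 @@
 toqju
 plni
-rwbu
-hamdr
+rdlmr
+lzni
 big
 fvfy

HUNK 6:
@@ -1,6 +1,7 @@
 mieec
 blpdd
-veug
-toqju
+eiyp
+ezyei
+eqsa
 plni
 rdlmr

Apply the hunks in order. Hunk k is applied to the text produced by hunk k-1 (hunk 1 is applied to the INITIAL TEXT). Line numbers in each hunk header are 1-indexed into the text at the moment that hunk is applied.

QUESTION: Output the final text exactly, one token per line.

Answer: mieec
blpdd
eiyp
ezyei
eqsa
plni
rdlmr
lzni
big
fvfy

Derivation:
Hunk 1: at line 4 remove [bzn] add [bya,tap] -> 11 lines: mieec blpdd veug toqju rdgus bya tap xsp hamdr big fvfy
Hunk 2: at line 4 remove [rdgus,bya,tap] add [plni,gltbs,xihmc] -> 11 lines: mieec blpdd veug toqju plni gltbs xihmc xsp hamdr big fvfy
Hunk 3: at line 4 remove [gltbs,xihmc] add [roo,sfzds] -> 11 lines: mieec blpdd veug toqju plni roo sfzds xsp hamdr big fvfy
Hunk 4: at line 4 remove [roo,sfzds,xsp] add [rwbu] -> 9 lines: mieec blpdd veug toqju plni rwbu hamdr big fvfy
Hunk 5: at line 4 remove [rwbu,hamdr] add [rdlmr,lzni] -> 9 lines: mieec blpdd veug toqju plni rdlmr lzni big fvfy
Hunk 6: at line 1 remove [veug,toqju] add [eiyp,ezyei,eqsa] -> 10 lines: mieec blpdd eiyp ezyei eqsa plni rdlmr lzni big fvfy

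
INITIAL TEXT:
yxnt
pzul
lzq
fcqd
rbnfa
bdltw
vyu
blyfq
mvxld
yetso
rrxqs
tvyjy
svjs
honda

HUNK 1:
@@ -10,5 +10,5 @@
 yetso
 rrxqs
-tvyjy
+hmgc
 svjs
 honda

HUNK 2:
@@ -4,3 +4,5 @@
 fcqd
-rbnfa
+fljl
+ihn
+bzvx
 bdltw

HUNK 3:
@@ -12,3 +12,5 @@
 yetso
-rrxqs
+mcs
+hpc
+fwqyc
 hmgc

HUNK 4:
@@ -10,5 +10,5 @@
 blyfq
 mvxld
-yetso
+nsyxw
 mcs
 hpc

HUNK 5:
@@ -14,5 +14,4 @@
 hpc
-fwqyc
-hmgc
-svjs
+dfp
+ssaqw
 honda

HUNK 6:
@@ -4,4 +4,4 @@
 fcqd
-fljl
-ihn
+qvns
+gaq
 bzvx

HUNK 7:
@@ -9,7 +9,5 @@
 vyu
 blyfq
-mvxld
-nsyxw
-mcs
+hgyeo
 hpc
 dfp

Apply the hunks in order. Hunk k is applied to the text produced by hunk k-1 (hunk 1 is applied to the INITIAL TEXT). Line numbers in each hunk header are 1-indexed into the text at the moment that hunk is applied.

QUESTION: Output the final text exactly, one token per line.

Hunk 1: at line 10 remove [tvyjy] add [hmgc] -> 14 lines: yxnt pzul lzq fcqd rbnfa bdltw vyu blyfq mvxld yetso rrxqs hmgc svjs honda
Hunk 2: at line 4 remove [rbnfa] add [fljl,ihn,bzvx] -> 16 lines: yxnt pzul lzq fcqd fljl ihn bzvx bdltw vyu blyfq mvxld yetso rrxqs hmgc svjs honda
Hunk 3: at line 12 remove [rrxqs] add [mcs,hpc,fwqyc] -> 18 lines: yxnt pzul lzq fcqd fljl ihn bzvx bdltw vyu blyfq mvxld yetso mcs hpc fwqyc hmgc svjs honda
Hunk 4: at line 10 remove [yetso] add [nsyxw] -> 18 lines: yxnt pzul lzq fcqd fljl ihn bzvx bdltw vyu blyfq mvxld nsyxw mcs hpc fwqyc hmgc svjs honda
Hunk 5: at line 14 remove [fwqyc,hmgc,svjs] add [dfp,ssaqw] -> 17 lines: yxnt pzul lzq fcqd fljl ihn bzvx bdltw vyu blyfq mvxld nsyxw mcs hpc dfp ssaqw honda
Hunk 6: at line 4 remove [fljl,ihn] add [qvns,gaq] -> 17 lines: yxnt pzul lzq fcqd qvns gaq bzvx bdltw vyu blyfq mvxld nsyxw mcs hpc dfp ssaqw honda
Hunk 7: at line 9 remove [mvxld,nsyxw,mcs] add [hgyeo] -> 15 lines: yxnt pzul lzq fcqd qvns gaq bzvx bdltw vyu blyfq hgyeo hpc dfp ssaqw honda

Answer: yxnt
pzul
lzq
fcqd
qvns
gaq
bzvx
bdltw
vyu
blyfq
hgyeo
hpc
dfp
ssaqw
honda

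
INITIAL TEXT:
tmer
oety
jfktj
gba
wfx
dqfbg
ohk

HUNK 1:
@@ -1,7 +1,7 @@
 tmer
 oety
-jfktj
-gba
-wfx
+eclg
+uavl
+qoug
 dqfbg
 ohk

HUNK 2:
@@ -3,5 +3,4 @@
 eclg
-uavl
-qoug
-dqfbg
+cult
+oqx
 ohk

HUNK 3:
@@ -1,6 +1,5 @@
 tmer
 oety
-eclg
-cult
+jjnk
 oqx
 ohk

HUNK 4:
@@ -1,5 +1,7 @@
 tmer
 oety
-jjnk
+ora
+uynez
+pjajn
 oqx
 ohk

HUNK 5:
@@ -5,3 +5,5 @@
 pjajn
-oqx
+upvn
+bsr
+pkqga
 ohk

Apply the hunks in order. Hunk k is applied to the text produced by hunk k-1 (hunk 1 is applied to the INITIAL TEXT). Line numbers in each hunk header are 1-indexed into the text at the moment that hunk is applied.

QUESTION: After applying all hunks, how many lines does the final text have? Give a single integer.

Answer: 9

Derivation:
Hunk 1: at line 1 remove [jfktj,gba,wfx] add [eclg,uavl,qoug] -> 7 lines: tmer oety eclg uavl qoug dqfbg ohk
Hunk 2: at line 3 remove [uavl,qoug,dqfbg] add [cult,oqx] -> 6 lines: tmer oety eclg cult oqx ohk
Hunk 3: at line 1 remove [eclg,cult] add [jjnk] -> 5 lines: tmer oety jjnk oqx ohk
Hunk 4: at line 1 remove [jjnk] add [ora,uynez,pjajn] -> 7 lines: tmer oety ora uynez pjajn oqx ohk
Hunk 5: at line 5 remove [oqx] add [upvn,bsr,pkqga] -> 9 lines: tmer oety ora uynez pjajn upvn bsr pkqga ohk
Final line count: 9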